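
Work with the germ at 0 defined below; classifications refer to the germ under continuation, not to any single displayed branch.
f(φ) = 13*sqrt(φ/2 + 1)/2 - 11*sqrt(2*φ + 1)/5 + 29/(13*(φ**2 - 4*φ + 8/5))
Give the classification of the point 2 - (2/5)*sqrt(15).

The point is a pole of order 1.

The denominator factor φ**2 - 4*φ + 8/5 vanishes at 2 - (2/5)*sqrt(15) and appears to the power 1; the numerator there equals 29/13, nonzero, and no other factor vanishes.
The branch terms are analytic at this point.
Hence a pole whose order is the multiplicity, 1.


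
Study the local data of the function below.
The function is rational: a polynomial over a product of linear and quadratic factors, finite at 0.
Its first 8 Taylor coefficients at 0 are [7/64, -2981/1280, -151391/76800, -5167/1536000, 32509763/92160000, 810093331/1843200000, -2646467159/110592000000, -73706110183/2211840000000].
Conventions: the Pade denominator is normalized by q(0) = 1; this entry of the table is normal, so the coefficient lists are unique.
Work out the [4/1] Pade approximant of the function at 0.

The Pade approximant has numerator coefficients [7/64, -5129112841/2080624832, 263974901/283721568, 5103035897/2080624832, 6684012169/18725623488]; denominator coefficients [1, -810093331/650195260].

Taylor coefficients needed (read off): a_0 = 7/64, a_1 = -2981/1280, a_2 = -151391/76800, a_3 = -5167/1536000, a_4 = 32509763/92160000, a_5 = 810093331/1843200000.
Write the denominator as Q(ρ) = 1 + q1*ρ. Requiring Q*f - P = O(ρ^6) with deg P <= 4 kills the coefficients of ρ^5..ρ^5 in Q*f:
  ρ^5: a_5 + q1*a_4 = 0, i.e. 810093331/1843200000 + (32509763/92160000)*q1 = 0.
Solving this linear system: q1 = -810093331/650195260.
The numerator is Q*f truncated at degree 4: P0 = a_0 = 7/64; P1 = a_1 + q1*a_0 = -5129112841/2080624832; P2 = a_2 + q1*a_1 = 263974901/283721568; P3 = a_3 + q1*a_2 = 5103035897/2080624832; P4 = a_4 + q1*a_3 = 6684012169/18725623488.


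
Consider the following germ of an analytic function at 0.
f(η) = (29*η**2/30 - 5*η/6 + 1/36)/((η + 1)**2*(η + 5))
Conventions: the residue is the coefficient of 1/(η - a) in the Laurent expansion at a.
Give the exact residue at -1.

The residue is -2321/2880.

At the order-2 pole -1 set g(η) = (η - (-1))^2*f(η) = (29*η**2/30 - 5*η/6 + 1/36)/(η + 5).
Order-2 pole: residue = g'(a); g'(-1) = -2321/2880, so the residue is -2321/2880.


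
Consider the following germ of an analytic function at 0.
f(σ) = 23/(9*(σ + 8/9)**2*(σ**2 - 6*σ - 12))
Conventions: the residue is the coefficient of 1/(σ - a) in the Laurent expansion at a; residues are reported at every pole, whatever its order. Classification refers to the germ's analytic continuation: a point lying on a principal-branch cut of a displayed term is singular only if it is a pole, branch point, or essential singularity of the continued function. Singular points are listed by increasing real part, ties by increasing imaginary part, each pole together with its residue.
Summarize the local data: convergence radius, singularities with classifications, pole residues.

Radius of convergence at 0: 8/9.
At 3 - sqrt(21): a pole of order 1; residue -9315/32368 - (14421/226576)*sqrt(21).
At -8/9: a pole of order 2; residue 9315/16184.
At 3 + sqrt(21): a pole of order 1; residue -9315/32368 + (14421/226576)*sqrt(21).

Denominator factor (σ**2 - 6*σ - 12): discriminant 84, real irrational roots 3 + sqrt(21) and 3 - sqrt(21); poles of order 1, moduli 3 + sqrt(21) and -3 + sqrt(21).
Denominator factor (σ + 8/9)^2: pole of order 2 at -8/9, modulus 8/9.
The radius of convergence is the smallest modulus among the singular points: 8/9.
The factor σ**2 - 6*σ - 12 splits as (σ - a)(σ - a') with a = 3 - sqrt(21), a' = 3 + sqrt(21). At the order-1 pole a set g(σ) = (σ - a)*f(σ) = [23/(9*(σ + 8/9)**2)] / (σ - a').
Simple pole: residue = g(a) at a = 3 - sqrt(21), which is -9315/32368 - (14421/226576)*sqrt(21).
At the order-2 pole -8/9 set g(σ) = (σ - (-8/9))^2*f(σ) = 23/(9*(σ**2 - 6*σ - 12)).
Order-2 pole: residue = g'(a); g'(-8/9) = 9315/16184, so the residue is 9315/16184.
The factor σ**2 - 6*σ - 12 splits as (σ - a)(σ - a') with a = 3 + sqrt(21), a' = 3 - sqrt(21). At the order-1 pole a set g(σ) = (σ - a)*f(σ) = [23/(9*(σ + 8/9)**2)] / (σ - a').
Simple pole: residue = g(a) at a = 3 + sqrt(21), which is -9315/32368 + (14421/226576)*sqrt(21).
List the singular points by increasing real part (a conjugate pair: the negative imaginary part first).


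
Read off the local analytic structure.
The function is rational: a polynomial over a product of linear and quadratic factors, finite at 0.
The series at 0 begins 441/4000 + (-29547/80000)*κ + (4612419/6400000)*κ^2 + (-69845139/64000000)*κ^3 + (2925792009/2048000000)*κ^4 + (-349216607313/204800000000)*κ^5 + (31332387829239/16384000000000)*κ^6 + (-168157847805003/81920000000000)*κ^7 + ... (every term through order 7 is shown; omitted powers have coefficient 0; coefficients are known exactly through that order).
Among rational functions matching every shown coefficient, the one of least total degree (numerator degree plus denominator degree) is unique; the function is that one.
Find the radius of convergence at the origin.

No rational of total degree below 6 reproduces all 8 coefficients; solving the [1/5] Pade equations on them gives f(κ) = (9/4 - 9*κ/10)/((κ + 8/7)**2*(κ + 5/2)**3), whose expansion matches every shown term.
Denominator factor (κ + 8/7)^2: pole of order 2 at -8/7, modulus 8/7.
Denominator factor (κ + 5/2)^3: pole of order 3 at -5/2, modulus 5/2.
The radius of convergence is the smallest modulus among the singular points: 8/7.

The radius of convergence is 8/7.


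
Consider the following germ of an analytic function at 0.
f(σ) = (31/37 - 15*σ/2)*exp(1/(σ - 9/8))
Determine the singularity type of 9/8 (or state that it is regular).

The point is an essential singularity.

The exponent 1/(σ - (9/8)) has a pole at 9/8, so exp(1/(σ - (9/8))) takes every nonzero value near it: an essential singularity (not a pole of any order).


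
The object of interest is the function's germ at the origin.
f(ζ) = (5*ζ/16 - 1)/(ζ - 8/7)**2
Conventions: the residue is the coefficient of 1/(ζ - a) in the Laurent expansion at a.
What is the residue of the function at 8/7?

The residue is 5/16.

At the order-2 pole 8/7 set g(ζ) = (ζ - (8/7))^2*f(ζ) = 5*ζ/16 - 1.
Order-2 pole: residue = g'(a); g'(8/7) = 5/16, so the residue is 5/16.


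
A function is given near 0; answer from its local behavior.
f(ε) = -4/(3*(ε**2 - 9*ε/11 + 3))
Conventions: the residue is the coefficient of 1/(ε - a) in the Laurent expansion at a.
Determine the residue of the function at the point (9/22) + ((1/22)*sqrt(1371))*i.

The factor ε**2 - 9*ε/11 + 3 splits as (ε - a)(ε - a') with a = (9/22) + ((1/22)*sqrt(1371))*i, a' = (9/22) - ((1/22)*sqrt(1371))*i. At the order-1 pole a set g(ε) = (ε - a)*f(ε) = [-4/3] / (ε - a').
Simple pole: residue = g(a) at a = (9/22) + ((1/22)*sqrt(1371))*i, which is ((44/4113)*sqrt(1371))*i.

The residue is ((44/4113)*sqrt(1371))*i.


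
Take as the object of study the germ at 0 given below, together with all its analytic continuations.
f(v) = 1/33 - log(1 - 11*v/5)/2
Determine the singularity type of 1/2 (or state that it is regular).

The point is a regular point.

There is no denominator, hence no pole anywhere.
Branch term log(1 - v/(5/11)): argument at 1/2 is -1/10, nonzero, so 1/2 is not its branch point (a point on a principal cut is still regular for the continued germ).
So the germ continues analytically to 1/2.


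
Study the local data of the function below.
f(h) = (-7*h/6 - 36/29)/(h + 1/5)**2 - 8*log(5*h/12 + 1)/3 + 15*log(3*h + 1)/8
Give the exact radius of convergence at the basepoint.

Denominator factor (h + 1/5)^2: pole of order 2 at -1/5, modulus 1/5.
Branch term (-8/3)*log(1 - h/(-12/5)): its argument vanishes at h = -12/5, a logarithmic branch point, modulus 12/5.
Branch term (15/8)*log(1 - h/(-1/3)): its argument vanishes at h = -1/3, a logarithmic branch point, modulus 1/3.
The radius of convergence is the smallest modulus among the singular points: 1/5.

The radius of convergence is 1/5.


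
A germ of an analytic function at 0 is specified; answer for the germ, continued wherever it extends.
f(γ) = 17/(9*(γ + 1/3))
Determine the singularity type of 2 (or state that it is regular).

Denominator factors: γ + 1/3 = 7/3 at γ = 2 — none vanishes.
So the germ continues analytically to 2.

The point is a regular point.


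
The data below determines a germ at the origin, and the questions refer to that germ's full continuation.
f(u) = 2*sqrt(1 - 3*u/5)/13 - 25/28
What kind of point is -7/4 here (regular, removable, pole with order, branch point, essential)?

There is no denominator, hence no pole anywhere.
Branch term sqrt(1 - u/(5/3)): argument at -7/4 is 41/20, nonzero, so -7/4 is not its branch point (a point on a principal cut is still regular for the continued germ).
So the germ continues analytically to -7/4.

The point is a regular point.


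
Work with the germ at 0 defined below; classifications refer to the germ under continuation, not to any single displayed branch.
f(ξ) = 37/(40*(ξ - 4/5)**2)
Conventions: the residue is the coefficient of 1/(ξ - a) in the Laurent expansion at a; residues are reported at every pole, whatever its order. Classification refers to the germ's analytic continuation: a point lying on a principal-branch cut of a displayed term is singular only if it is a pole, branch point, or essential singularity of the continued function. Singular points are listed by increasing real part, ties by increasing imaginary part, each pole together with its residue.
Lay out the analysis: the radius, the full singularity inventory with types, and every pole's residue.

Denominator factor (ξ - 4/5)^2: pole of order 2 at 4/5, modulus 4/5.
The radius of convergence is the smallest modulus among the singular points: 4/5.
At the order-2 pole 4/5 set g(ξ) = (ξ - (4/5))^2*f(ξ) = 37/40.
Order-2 pole: residue = g'(a); g'(4/5) = 0, so the residue is 0.

Radius of convergence at 0: 4/5.
At 4/5: a pole of order 2; residue 0.


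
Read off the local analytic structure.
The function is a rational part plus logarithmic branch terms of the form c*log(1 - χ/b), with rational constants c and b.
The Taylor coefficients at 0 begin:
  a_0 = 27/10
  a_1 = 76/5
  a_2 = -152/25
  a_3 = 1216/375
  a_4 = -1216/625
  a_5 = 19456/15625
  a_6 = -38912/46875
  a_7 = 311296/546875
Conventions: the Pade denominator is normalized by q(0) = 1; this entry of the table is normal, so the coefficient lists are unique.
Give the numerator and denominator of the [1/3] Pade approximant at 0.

Taylor coefficients needed (read off): a_0 = 27/10, a_1 = 76/5, a_2 = -152/25, a_3 = 1216/375, a_4 = -1216/625.
Write the denominator as Q(χ) = 1 + q1*χ + q2*χ^2 + q3*χ^3. Requiring Q*f - P = O(χ^5) with deg P <= 1 kills the coefficients of χ^2..χ^4 in Q*f:
  χ^2: a_2 + q1*a_1 + q2*a_0 = 0, i.e. -152/25 + (76/5)*q1 + (27/10)*q2 = 0.
  χ^3: a_3 + q1*a_2 + q2*a_1 + q3*a_0 = 0, i.e. 1216/375 + (-152/25)*q1 + (76/5)*q2 + (27/10)*q3 = 0.
  χ^4: a_4 + q1*a_3 + q2*a_2 + q3*a_1 = 0, i.e. -1216/625 + (1216/375)*q1 + (-152/25)*q2 + (76/5)*q3 = 0.
Solving this linear system: q1 = 84899/207365, q2 = -32984/622095, q3 = 60496/3110475.
The numerator is Q*f truncated at degree 1: P0 = a_0 = 27/10; P1 = a_1 + q1*a_0 = 33811753/2073650.

The Pade approximant has numerator coefficients [27/10, 33811753/2073650]; denominator coefficients [1, 84899/207365, -32984/622095, 60496/3110475].


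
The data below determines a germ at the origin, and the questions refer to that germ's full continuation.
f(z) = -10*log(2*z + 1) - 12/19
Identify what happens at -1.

There is no denominator, hence no pole anywhere.
Branch term log(1 - z/(-1/2)): argument at -1 is -1, nonzero, so -1 is not its branch point (a point on a principal cut is still regular for the continued germ).
So the germ continues analytically to -1.

The point is a regular point.


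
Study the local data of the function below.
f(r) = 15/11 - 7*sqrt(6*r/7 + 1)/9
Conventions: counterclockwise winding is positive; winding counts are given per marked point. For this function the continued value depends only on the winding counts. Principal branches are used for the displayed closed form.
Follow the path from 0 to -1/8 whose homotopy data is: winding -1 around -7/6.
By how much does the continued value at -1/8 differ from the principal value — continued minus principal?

The rational part is single-valued and drops out of the difference; each branch term changes only by its own monodromy.
(-7/9)*sqrt(1 - r/(-7/6)): winding -1 is odd, the square root flips sign, contributing -2*(-7/9)*sqrt(1 - (-1/8)/(-7/6)) = -2*(-7/9)*sqrt(25/28) = (5/9)*sqrt(7).
Summing the contributions at r = -1/8 gives (5/9)*sqrt(7).

Continued minus principal equals (5/9)*sqrt(7).


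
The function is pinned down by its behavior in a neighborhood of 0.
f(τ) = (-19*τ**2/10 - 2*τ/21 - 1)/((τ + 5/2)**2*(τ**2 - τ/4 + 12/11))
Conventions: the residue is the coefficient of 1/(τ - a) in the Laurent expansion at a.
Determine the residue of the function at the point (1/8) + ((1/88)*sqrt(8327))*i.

The residue is (-697147/10319421) - ((8471497/39059008485)*sqrt(8327))*i.

The factor τ**2 - τ/4 + 12/11 splits as (τ - a)(τ - a') with a = (1/8) + ((1/88)*sqrt(8327))*i, a' = (1/8) - ((1/88)*sqrt(8327))*i. At the order-1 pole a set g(τ) = (τ - a)*f(τ) = [(-19*τ**2/10 - 2*τ/21 - 1)/(τ + 5/2)**2] / (τ - a').
Simple pole: residue = g(a) at a = (1/8) + ((1/88)*sqrt(8327))*i, which is (-697147/10319421) - ((8471497/39059008485)*sqrt(8327))*i.


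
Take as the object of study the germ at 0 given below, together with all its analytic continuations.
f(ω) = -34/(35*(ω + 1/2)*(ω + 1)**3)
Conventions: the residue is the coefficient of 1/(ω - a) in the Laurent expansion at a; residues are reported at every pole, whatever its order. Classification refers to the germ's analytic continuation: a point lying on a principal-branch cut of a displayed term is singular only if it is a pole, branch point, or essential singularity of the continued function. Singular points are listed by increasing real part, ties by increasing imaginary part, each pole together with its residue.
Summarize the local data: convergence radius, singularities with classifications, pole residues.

Radius of convergence at 0: 1/2.
At -1: a pole of order 3; residue 272/35.
At -1/2: a pole of order 1; residue -272/35.

Denominator factor (ω + 1/2): pole of order 1 at -1/2, modulus 1/2.
Denominator factor (ω + 1)^3: pole of order 3 at -1, modulus 1.
The radius of convergence is the smallest modulus among the singular points: 1/2.
At the order-3 pole -1 set g(ω) = (ω - (-1))^3*f(ω) = -34/(35*(ω + 1/2)).
Order-3 pole: residue = g''(a)/2; g''(-1) = 544/35, so the residue is 272/35.
At the order-1 pole -1/2 set g(ω) = (ω - (-1/2))*f(ω) = -34/(35*(ω + 1)**3).
Simple pole: residue = g(a) at a = -1/2, which is -272/35.
List the singular points by increasing real part (a conjugate pair: the negative imaginary part first).


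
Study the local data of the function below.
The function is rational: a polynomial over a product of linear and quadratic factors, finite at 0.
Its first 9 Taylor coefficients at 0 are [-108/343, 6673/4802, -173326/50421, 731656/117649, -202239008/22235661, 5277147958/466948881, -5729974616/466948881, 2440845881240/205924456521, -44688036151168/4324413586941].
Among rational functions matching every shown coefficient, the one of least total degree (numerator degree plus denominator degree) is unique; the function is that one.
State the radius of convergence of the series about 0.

No rational of total degree below 7 reproduces all 9 coefficients; solving the [1/6] Pade equations on them gives f(η) = (η/32 - 27/28)/((η + 7/6)**2*(η**2 + 2*η + 3/2)**2), whose expansion matches every shown term.
Denominator factor (η + 7/6)^2: pole of order 2 at -7/6, modulus 7/6.
Denominator factor (η**2 + 2*η + 3/2)^2: discriminant -2, complex-conjugate roots (-1) + ((1/2)*sqrt(2))*i and (-1) - ((1/2)*sqrt(2))*i; poles of order 2, moduli (1/2)*sqrt(6) and (1/2)*sqrt(6).
The radius of convergence is the smallest modulus among the singular points: 7/6.

The radius of convergence is 7/6.


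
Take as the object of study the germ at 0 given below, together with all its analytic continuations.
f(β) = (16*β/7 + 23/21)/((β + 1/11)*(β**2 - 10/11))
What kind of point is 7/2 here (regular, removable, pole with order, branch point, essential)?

Denominator factors: β + 1/11 = 79/22 at β = 7/2; β**2 - 10/11 = 499/44 at β = 7/2 — none vanishes.
So the germ continues analytically to 7/2.

The point is a regular point.


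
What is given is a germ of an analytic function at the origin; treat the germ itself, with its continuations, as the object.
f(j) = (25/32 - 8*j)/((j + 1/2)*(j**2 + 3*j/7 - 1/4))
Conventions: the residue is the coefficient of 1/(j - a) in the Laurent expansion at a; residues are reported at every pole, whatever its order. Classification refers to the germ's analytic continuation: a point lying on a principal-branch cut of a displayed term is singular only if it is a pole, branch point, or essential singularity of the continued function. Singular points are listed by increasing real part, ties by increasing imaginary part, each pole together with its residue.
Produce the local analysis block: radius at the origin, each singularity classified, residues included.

Radius of convergence at 0: -3/14 + (1/14)*sqrt(58).
At -3/14 - (1/14)*sqrt(58): a pole of order 1; residue 357/32 + (805/464)*sqrt(58).
At -1/2: a pole of order 1; residue -357/16.
At -3/14 + (1/14)*sqrt(58): a pole of order 1; residue 357/32 - (805/464)*sqrt(58).

Denominator factor (j**2 + 3*j/7 - 1/4): discriminant 58/49, real irrational roots -3/14 + (1/14)*sqrt(58) and -3/14 - (1/14)*sqrt(58); poles of order 1, moduli -3/14 + (1/14)*sqrt(58) and 3/14 + (1/14)*sqrt(58).
Denominator factor (j + 1/2): pole of order 1 at -1/2, modulus 1/2.
The radius of convergence is the smallest modulus among the singular points: -3/14 + (1/14)*sqrt(58).
The factor j**2 + 3*j/7 - 1/4 splits as (j - a)(j - a') with a = -3/14 - (1/14)*sqrt(58), a' = -3/14 + (1/14)*sqrt(58). At the order-1 pole a set g(j) = (j - a)*f(j) = [(25/32 - 8*j)/(j + 1/2)] / (j - a').
Simple pole: residue = g(a) at a = -3/14 - (1/14)*sqrt(58), which is 357/32 + (805/464)*sqrt(58).
At the order-1 pole -1/2 set g(j) = (j - (-1/2))*f(j) = (25/32 - 8*j)/(j**2 + 3*j/7 - 1/4).
Simple pole: residue = g(a) at a = -1/2, which is -357/16.
The factor j**2 + 3*j/7 - 1/4 splits as (j - a)(j - a') with a = -3/14 + (1/14)*sqrt(58), a' = -3/14 - (1/14)*sqrt(58). At the order-1 pole a set g(j) = (j - a)*f(j) = [(25/32 - 8*j)/(j + 1/2)] / (j - a').
Simple pole: residue = g(a) at a = -3/14 + (1/14)*sqrt(58), which is 357/32 - (805/464)*sqrt(58).
List the singular points by increasing real part (a conjugate pair: the negative imaginary part first).


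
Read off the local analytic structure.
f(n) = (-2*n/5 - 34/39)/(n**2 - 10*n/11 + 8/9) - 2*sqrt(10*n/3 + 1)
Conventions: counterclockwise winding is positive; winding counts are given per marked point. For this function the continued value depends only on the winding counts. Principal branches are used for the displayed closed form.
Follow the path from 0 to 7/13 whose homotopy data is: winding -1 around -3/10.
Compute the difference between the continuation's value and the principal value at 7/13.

The rational part is single-valued and drops out of the difference; each branch term changes only by its own monodromy.
(-2)*sqrt(1 - n/(-3/10)): winding -1 is odd, the square root flips sign, contributing -2*(-2)*sqrt(1 - (7/13)/(-3/10)) = -2*(-2)*sqrt(109/39) = (4/39)*sqrt(4251).
Summing the contributions at n = 7/13 gives (4/39)*sqrt(4251).

Continued minus principal equals (4/39)*sqrt(4251).


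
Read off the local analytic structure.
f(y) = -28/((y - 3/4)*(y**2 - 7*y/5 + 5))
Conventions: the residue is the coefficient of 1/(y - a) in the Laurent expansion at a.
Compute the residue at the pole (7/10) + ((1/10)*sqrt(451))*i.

The residue is (1120/361) - ((560/162811)*sqrt(451))*i.

The factor y**2 - 7*y/5 + 5 splits as (y - a)(y - a') with a = (7/10) + ((1/10)*sqrt(451))*i, a' = (7/10) - ((1/10)*sqrt(451))*i. At the order-1 pole a set g(y) = (y - a)*f(y) = [-28/(y - 3/4)] / (y - a').
Simple pole: residue = g(a) at a = (7/10) + ((1/10)*sqrt(451))*i, which is (1120/361) - ((560/162811)*sqrt(451))*i.


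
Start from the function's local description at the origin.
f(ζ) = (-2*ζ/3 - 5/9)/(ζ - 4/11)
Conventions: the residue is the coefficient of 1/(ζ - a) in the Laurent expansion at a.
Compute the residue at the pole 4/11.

At the order-1 pole 4/11 set g(ζ) = (ζ - (4/11))*f(ζ) = -2*ζ/3 - 5/9.
Simple pole: residue = g(a) at a = 4/11, which is -79/99.

The residue is -79/99.


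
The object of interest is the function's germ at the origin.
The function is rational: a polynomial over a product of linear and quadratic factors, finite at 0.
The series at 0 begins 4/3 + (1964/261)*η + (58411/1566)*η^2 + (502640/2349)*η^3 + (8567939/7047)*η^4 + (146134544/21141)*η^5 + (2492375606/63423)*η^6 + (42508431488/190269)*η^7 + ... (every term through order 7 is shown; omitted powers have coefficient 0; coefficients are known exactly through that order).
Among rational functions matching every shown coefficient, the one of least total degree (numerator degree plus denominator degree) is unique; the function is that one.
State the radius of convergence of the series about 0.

No rational of total degree below 4 reproduces all 8 coefficients; solving the [2/2] Pade equations on them gives f(η) = (11*η**2/4 - 6*η/29 - 2/3)/(η**2 + 8*η/3 - 1/2), whose expansion matches every shown term.
Denominator factor (η**2 + 8*η/3 - 1/2): discriminant 82/9, real irrational roots -4/3 + (1/6)*sqrt(82) and -4/3 - (1/6)*sqrt(82); poles of order 1, moduli -4/3 + (1/6)*sqrt(82) and 4/3 + (1/6)*sqrt(82).
The radius of convergence is the smallest modulus among the singular points: -4/3 + (1/6)*sqrt(82).

The radius of convergence is -4/3 + (1/6)*sqrt(82).


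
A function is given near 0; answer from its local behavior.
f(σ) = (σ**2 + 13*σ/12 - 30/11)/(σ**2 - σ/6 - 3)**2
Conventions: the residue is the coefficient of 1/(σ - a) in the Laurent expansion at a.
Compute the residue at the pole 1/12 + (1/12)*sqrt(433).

The factor σ**2 - σ/6 - 3 splits as (σ - a)(σ - a') with a = 1/12 + (1/12)*sqrt(433), a' = 1/12 - (1/12)*sqrt(433). At the order-2 pole a set g(σ) = (σ - a)^2*f(σ) = [σ**2 + 13*σ/12 - 30/11] / (σ - a')^2.
Order-2 pole: residue = g'(a); g'(1/12 + (1/12)*sqrt(433)) = (26787/2062379)*sqrt(433), so the residue is (26787/2062379)*sqrt(433).

The residue is (26787/2062379)*sqrt(433).


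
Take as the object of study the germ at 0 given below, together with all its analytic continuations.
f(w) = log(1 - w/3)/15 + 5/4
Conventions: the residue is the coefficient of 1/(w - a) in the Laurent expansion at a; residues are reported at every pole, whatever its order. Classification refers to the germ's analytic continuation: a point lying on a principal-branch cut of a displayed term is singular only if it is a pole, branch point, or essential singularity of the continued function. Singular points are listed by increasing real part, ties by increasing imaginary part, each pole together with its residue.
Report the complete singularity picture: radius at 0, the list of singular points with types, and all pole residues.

Radius of convergence at 0: 3.
At 3: a logarithmic branch point.

Branch term (1/15)*log(1 - w/(3)): its argument vanishes at w = 3, a logarithmic branch point, modulus 3.
The radius of convergence is the smallest modulus among the singular points: 3.


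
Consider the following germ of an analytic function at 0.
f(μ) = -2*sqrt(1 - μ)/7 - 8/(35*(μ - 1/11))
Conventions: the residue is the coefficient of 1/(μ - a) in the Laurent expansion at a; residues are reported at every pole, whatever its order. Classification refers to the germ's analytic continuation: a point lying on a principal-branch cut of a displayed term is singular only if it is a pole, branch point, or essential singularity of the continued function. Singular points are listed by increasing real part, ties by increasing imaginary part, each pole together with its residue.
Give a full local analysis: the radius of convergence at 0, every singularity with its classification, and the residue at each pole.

Radius of convergence at 0: 1/11.
At 1/11: a pole of order 1; residue -8/35.
At 1: an algebraic (square-root) branch point.

Denominator factor (μ - 1/11): pole of order 1 at 1/11, modulus 1/11.
Branch term (-2/7)*sqrt(1 - μ/(1)): its argument vanishes at μ = 1, a square-root branch point, modulus 1.
The radius of convergence is the smallest modulus among the singular points: 1/11.
The branch term is analytic at 1/11 and contributes nothing to the residue; only the rational part matters.
At the order-1 pole 1/11 set g(μ) = (μ - (1/11))*(rational part) = -8/35.
Simple pole: residue = g(a) at a = 1/11, which is -8/35.
List the singular points by increasing real part (a conjugate pair: the negative imaginary part first).


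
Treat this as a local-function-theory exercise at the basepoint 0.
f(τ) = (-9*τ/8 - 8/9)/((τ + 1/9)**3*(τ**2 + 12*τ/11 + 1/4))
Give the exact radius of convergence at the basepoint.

The radius of convergence is 1/9.

Denominator factor (τ + 1/9)^3: pole of order 3 at -1/9, modulus 1/9.
Denominator factor (τ**2 + 12*τ/11 + 1/4): discriminant 23/121, real irrational roots -6/11 + (1/22)*sqrt(23) and -6/11 - (1/22)*sqrt(23); poles of order 1, moduli 6/11 - (1/22)*sqrt(23) and 6/11 + (1/22)*sqrt(23).
The radius of convergence is the smallest modulus among the singular points: 1/9.


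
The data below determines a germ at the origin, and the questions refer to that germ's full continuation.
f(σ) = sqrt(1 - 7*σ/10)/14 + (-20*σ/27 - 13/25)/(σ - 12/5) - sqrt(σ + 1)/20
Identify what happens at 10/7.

The point is an algebraic (square-root) branch point.

The term (1/14)*sqrt(1 - σ/(10/7)) has argument 1 - 10/7/(10/7) = 0 at 10/7: a square-root (algebraic, two-sheeted) branch point; the remaining terms are analytic or single-valued there.


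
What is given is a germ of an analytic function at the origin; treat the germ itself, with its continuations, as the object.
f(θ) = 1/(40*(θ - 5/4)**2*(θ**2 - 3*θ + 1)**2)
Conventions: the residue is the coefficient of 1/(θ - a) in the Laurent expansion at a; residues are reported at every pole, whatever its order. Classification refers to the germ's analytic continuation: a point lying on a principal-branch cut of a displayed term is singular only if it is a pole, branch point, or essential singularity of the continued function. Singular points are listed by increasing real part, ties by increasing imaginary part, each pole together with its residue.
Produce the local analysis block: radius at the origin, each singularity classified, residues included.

Radius of convergence at 0: 3/2 - (1/2)*sqrt(5).
At 3/2 - (1/2)*sqrt(5): a pole of order 2; residue 256/34295 + (5276/857375)*sqrt(5).
At 5/4: a pole of order 2; residue -512/34295.
At 3/2 + (1/2)*sqrt(5): a pole of order 2; residue 256/34295 - (5276/857375)*sqrt(5).

Denominator factor (θ - 5/4)^2: pole of order 2 at 5/4, modulus 5/4.
Denominator factor (θ**2 - 3*θ + 1)^2: discriminant 5, real irrational roots 3/2 + (1/2)*sqrt(5) and 3/2 - (1/2)*sqrt(5); poles of order 2, moduli 3/2 + (1/2)*sqrt(5) and 3/2 - (1/2)*sqrt(5).
The radius of convergence is the smallest modulus among the singular points: 3/2 - (1/2)*sqrt(5).
The factor θ**2 - 3*θ + 1 splits as (θ - a)(θ - a') with a = 3/2 - (1/2)*sqrt(5), a' = 3/2 + (1/2)*sqrt(5). At the order-2 pole a set g(θ) = (θ - a)^2*f(θ) = [1/(40*(θ - 5/4)**2)] / (θ - a')^2.
Order-2 pole: residue = g'(a); g'(3/2 - (1/2)*sqrt(5)) = 256/34295 + (5276/857375)*sqrt(5), so the residue is 256/34295 + (5276/857375)*sqrt(5).
At the order-2 pole 5/4 set g(θ) = (θ - (5/4))^2*f(θ) = 1/(40*(θ**2 - 3*θ + 1)**2).
Order-2 pole: residue = g'(a); g'(5/4) = -512/34295, so the residue is -512/34295.
The factor θ**2 - 3*θ + 1 splits as (θ - a)(θ - a') with a = 3/2 + (1/2)*sqrt(5), a' = 3/2 - (1/2)*sqrt(5). At the order-2 pole a set g(θ) = (θ - a)^2*f(θ) = [1/(40*(θ - 5/4)**2)] / (θ - a')^2.
Order-2 pole: residue = g'(a); g'(3/2 + (1/2)*sqrt(5)) = 256/34295 - (5276/857375)*sqrt(5), so the residue is 256/34295 - (5276/857375)*sqrt(5).
List the singular points by increasing real part (a conjugate pair: the negative imaginary part first).


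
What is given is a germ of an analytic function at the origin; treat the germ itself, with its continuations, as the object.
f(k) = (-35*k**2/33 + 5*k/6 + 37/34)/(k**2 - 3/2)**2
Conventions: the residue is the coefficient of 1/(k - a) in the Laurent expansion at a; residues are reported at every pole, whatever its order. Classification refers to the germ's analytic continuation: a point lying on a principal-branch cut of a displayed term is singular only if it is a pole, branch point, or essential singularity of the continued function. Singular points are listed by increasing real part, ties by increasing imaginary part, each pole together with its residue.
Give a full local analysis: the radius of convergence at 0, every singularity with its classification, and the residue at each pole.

Denominator factor (k**2 - 3/2)^2: discriminant 6, real irrational roots (1/2)*sqrt(6) and -(1/2)*sqrt(6); poles of order 2, moduli (1/2)*sqrt(6) and (1/2)*sqrt(6).
The radius of convergence is the smallest modulus among the singular points: (1/2)*sqrt(6).
The factor k**2 - 3/2 splits as (k - a)(k - a') with a = -(1/2)*sqrt(6), a' = (1/2)*sqrt(6). At the order-2 pole a set g(k) = (k - a)^2*f(k) = [-35*k**2/33 + 5*k/6 + 37/34] / (k - a')^2.
Order-2 pole: residue = g'(a); g'(-(1/2)*sqrt(6)) = (167/1122)*sqrt(6), so the residue is (167/1122)*sqrt(6).
The factor k**2 - 3/2 splits as (k - a)(k - a') with a = (1/2)*sqrt(6), a' = -(1/2)*sqrt(6). At the order-2 pole a set g(k) = (k - a)^2*f(k) = [-35*k**2/33 + 5*k/6 + 37/34] / (k - a')^2.
Order-2 pole: residue = g'(a); g'((1/2)*sqrt(6)) = -(167/1122)*sqrt(6), so the residue is -(167/1122)*sqrt(6).
List the singular points by increasing real part (a conjugate pair: the negative imaginary part first).

Radius of convergence at 0: (1/2)*sqrt(6).
At -(1/2)*sqrt(6): a pole of order 2; residue (167/1122)*sqrt(6).
At (1/2)*sqrt(6): a pole of order 2; residue -(167/1122)*sqrt(6).


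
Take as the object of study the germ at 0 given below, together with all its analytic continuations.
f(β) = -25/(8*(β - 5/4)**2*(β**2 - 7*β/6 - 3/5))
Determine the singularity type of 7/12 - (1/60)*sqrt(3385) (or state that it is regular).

The point is a pole of order 1.

The denominator factor β**2 - 7*β/6 - 3/5 vanishes at 7/12 - (1/60)*sqrt(3385) and appears to the power 1; the numerator there equals -25/8, nonzero, and no other factor vanishes.
Hence a pole whose order is the multiplicity, 1.


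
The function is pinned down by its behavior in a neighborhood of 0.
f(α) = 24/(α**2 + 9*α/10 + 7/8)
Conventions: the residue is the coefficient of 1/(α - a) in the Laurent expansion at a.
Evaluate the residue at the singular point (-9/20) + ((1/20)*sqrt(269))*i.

The factor α**2 + 9*α/10 + 7/8 splits as (α - a)(α - a') with a = (-9/20) + ((1/20)*sqrt(269))*i, a' = (-9/20) - ((1/20)*sqrt(269))*i. At the order-1 pole a set g(α) = (α - a)*f(α) = [24] / (α - a').
Simple pole: residue = g(a) at a = (-9/20) + ((1/20)*sqrt(269))*i, which is -((240/269)*sqrt(269))*i.

The residue is -((240/269)*sqrt(269))*i.


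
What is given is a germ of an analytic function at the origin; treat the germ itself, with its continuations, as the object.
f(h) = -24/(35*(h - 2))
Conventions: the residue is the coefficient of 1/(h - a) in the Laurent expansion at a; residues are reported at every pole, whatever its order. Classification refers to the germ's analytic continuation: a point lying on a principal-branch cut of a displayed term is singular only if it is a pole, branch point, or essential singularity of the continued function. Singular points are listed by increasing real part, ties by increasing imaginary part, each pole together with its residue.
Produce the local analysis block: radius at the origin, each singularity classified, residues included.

Denominator factor (h - 2): pole of order 1 at 2, modulus 2.
The radius of convergence is the smallest modulus among the singular points: 2.
At the order-1 pole 2 set g(h) = (h - (2))*f(h) = -24/35.
Simple pole: residue = g(a) at a = 2, which is -24/35.

Radius of convergence at 0: 2.
At 2: a pole of order 1; residue -24/35.


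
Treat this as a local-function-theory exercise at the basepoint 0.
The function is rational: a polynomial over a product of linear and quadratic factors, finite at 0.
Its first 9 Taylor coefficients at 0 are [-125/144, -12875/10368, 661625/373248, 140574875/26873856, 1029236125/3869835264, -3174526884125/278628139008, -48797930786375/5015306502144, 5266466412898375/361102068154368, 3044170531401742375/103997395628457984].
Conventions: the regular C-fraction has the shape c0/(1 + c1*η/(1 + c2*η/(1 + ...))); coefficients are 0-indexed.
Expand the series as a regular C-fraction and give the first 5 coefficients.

Taylor coefficients (read off): a_0 = -125/144, a_1 = -12875/10368, a_2 = 661625/373248, a_3 = 140574875/26873856, a_4 = 1029236125/3869835264.
c0 = a_0 = -125/144. Peel one level at a time: if S = 1 + c*η/S' with S'(0) = 1, then c is the η-coefficient of S and S' = c*η/(S - 1).
S_1 = c0/f = 1 + (-103/72)*η + (785/192)*η^2 + ...; c1 = -103/72.
S_2 = c1*η/(S_1 - 1) = 1 + (2355/824)*η + (2121795/339488)*η^2 + ...; c2 = 2355/824.
S_3 = c2*η/(S_2 - 1) = 1 + (-141453/64684)*η + (-2452453/4732608)*η^2 + ...; c3 = -141453/64684.
S_4 = c3*η/(S_3 - 1) = 1 + (-252602659/1065989808)*η + ...; c4 = -252602659/1065989808.

The regular C-fraction coefficients are [-125/144, -103/72, 2355/824, -141453/64684, -252602659/1065989808].


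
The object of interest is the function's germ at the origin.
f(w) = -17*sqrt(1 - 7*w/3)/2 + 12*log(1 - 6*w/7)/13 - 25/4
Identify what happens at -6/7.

The point is a regular point.

There is no denominator, hence no pole anywhere.
Branch term log(1 - w/(7/6)): argument at -6/7 is 85/49, nonzero, so -6/7 is not its branch point (a point on a principal cut is still regular for the continued germ).
Branch term sqrt(1 - w/(3/7)): argument at -6/7 is 3, nonzero, so -6/7 is not its branch point (a point on a principal cut is still regular for the continued germ).
So the germ continues analytically to -6/7.


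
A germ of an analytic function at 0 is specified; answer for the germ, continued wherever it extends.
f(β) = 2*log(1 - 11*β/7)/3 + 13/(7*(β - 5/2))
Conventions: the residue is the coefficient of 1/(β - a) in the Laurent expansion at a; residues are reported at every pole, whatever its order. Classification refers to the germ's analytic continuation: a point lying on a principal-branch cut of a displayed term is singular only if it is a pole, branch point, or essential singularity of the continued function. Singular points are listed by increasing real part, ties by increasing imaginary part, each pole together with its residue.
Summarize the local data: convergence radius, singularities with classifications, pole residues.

Radius of convergence at 0: 7/11.
At 7/11: a logarithmic branch point.
At 5/2: a pole of order 1; residue 13/7.

Denominator factor (β - 5/2): pole of order 1 at 5/2, modulus 5/2.
Branch term (2/3)*log(1 - β/(7/11)): its argument vanishes at β = 7/11, a logarithmic branch point, modulus 7/11.
The radius of convergence is the smallest modulus among the singular points: 7/11.
The branch term is analytic at 5/2 and contributes nothing to the residue; only the rational part matters.
At the order-1 pole 5/2 set g(β) = (β - (5/2))*(rational part) = 13/7.
Simple pole: residue = g(a) at a = 5/2, which is 13/7.
List the singular points by increasing real part (a conjugate pair: the negative imaginary part first).


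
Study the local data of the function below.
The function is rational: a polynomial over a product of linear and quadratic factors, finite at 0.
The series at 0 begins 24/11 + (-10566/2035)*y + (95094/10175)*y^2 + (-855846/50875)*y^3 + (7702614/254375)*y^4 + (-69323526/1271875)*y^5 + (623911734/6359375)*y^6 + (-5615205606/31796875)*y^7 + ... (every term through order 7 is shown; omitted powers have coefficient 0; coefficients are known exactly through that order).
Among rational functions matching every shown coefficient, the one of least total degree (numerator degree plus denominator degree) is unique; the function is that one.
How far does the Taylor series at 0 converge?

No rational of total degree below 2 reproduces all 8 coefficients; solving the [1/1] Pade equations on them gives f(y) = (40/33 - 26*y/37)/(y + 5/9), whose expansion matches every shown term.
Denominator factor (y + 5/9): pole of order 1 at -5/9, modulus 5/9.
The radius of convergence is the smallest modulus among the singular points: 5/9.

The radius of convergence is 5/9.


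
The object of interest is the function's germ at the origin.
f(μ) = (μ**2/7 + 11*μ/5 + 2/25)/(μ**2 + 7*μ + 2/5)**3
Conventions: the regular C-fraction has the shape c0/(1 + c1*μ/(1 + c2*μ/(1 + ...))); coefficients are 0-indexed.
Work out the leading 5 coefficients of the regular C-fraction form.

Taylor coefficients (expand at 0): a_0 = 5/4, a_1 = -125/4, a_2 = 54325/112, a_3 = -28375/8, a_4 = -40442125/448.
c0 = a_0 = 5/4. Peel one level at a time: if S = 1 + c*μ/S' with S'(0) = 1, then c is the μ-coefficient of S and S' = c*μ/(S - 1).
S_1 = c0/f = 1 + (25)*μ + (6635/28)*μ^2 + ...; c1 = 25.
S_2 = c1*μ/(S_1 - 1) = 1 + (-1327/140)*μ + (2497329/19600)*μ^2 + ...; c2 = -1327/140.
S_3 = c2*μ/(S_2 - 1) = 1 + (2497329/185780)*μ + (-1248424145/12326503)*μ^2 + ...; c3 = 2497329/185780.
S_4 = c3*μ/(S_3 - 1) = 1 + (24968482900/3313955583)*μ + ...; c4 = 24968482900/3313955583.

The regular C-fraction coefficients are [5/4, 25, -1327/140, 2497329/185780, 24968482900/3313955583].


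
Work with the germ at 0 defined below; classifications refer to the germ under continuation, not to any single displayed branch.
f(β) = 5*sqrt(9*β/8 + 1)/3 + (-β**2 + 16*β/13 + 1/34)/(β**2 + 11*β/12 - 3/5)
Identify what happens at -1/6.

Denominator factors: β**2 + 11*β/12 - 3/5 = -29/40 at β = -1/6 — none vanishes.
Branch term sqrt(1 - β/(-8/9)): argument at -1/6 is 13/16, nonzero, so -1/6 is not its branch point (a point on a principal cut is still regular for the continued germ).
So the germ continues analytically to -1/6.

The point is a regular point.


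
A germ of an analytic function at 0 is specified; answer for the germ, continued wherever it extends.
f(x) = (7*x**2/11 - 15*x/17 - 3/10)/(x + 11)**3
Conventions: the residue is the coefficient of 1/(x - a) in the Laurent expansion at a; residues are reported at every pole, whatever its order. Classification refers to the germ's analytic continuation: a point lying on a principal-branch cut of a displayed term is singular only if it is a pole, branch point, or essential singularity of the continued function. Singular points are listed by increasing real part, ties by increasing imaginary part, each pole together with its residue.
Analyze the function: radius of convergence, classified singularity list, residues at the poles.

Radius of convergence at 0: 11.
At -11: a pole of order 3; residue 7/11.

Denominator factor (x + 11)^3: pole of order 3 at -11, modulus 11.
The radius of convergence is the smallest modulus among the singular points: 11.
At the order-3 pole -11 set g(x) = (x - (-11))^3*f(x) = 7*x**2/11 - 15*x/17 - 3/10.
Order-3 pole: residue = g''(a)/2; g''(-11) = 14/11, so the residue is 7/11.


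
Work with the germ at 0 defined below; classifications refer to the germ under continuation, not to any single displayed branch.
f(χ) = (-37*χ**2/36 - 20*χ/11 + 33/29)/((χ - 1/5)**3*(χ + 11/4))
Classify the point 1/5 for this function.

The point is a pole of order 3.

The denominator factor χ - 1/5 vanishes at 1/5 and appears to the power 3; the numerator there equals 210497/287100, nonzero, and no other factor vanishes.
Hence a pole whose order is the multiplicity, 3.
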